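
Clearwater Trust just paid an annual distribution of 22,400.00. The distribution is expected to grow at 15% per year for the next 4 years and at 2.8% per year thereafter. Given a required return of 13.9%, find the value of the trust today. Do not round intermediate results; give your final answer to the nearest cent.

307367.35

D_1 = 25760.00000
D_2 = 29624.00000
D_3 = 34067.60000
D_4 = 39177.74000
Terminal value at year 4: TV = D_4×(1+g_2)/(r−g_2) = 40274.71672/0.111 = 362835.28577
P_0 = D_1/(1+r)^1 + D_2/(1+r)^2 + D_3/(1+r)^3 + D_4/(1+r)^4 + TV/(1+r)^4
    = 22616.33011 + 22834.74946 + 23055.27820 + 23277.93673 + 215583.05368 = 307367.34819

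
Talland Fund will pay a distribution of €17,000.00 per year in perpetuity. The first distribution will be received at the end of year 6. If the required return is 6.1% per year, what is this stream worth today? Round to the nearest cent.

Value at end of year 5: C / r = €17,000.00 / 0.061 = €278,688.5246
Discount to today: PV = €278,688.5246 / (1 + 0.061)^5 = €278,688.5246 / 1.344550 = €207,272.73

€207272.73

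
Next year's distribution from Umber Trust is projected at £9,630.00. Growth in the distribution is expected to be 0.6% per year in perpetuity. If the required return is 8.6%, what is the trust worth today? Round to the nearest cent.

£120375.00

Growing perpetuity: P = D₁ / (r − g) = £9,630.0000 / (0.086 − 0.006) = £120,375.00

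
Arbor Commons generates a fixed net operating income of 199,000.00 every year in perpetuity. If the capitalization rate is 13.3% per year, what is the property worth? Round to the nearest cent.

1496240.60

Level perpetuity: PV = C / r = 199,000.00 / 0.133 = 1,496,240.60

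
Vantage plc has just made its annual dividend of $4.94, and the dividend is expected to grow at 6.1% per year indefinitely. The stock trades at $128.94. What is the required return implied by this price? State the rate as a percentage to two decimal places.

10.16%

D₁ = $4.94 × 1.061 = $5.2413
P = D₁/(r − g) ⇒ r = D₁/P + g = $5.2413/$128.94 + 0.061 = 0.040649 + 0.061 = 0.101649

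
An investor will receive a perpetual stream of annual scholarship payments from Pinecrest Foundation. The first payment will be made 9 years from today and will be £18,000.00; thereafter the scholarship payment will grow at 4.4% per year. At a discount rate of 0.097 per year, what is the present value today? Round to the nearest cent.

£161936.08

Value at end of year 8: C₁ / (r − g) = £18,000.00 / (0.097 − 0.044) = £339,622.6415
Discount to today: PV = £339,622.6415 / (1 + 0.097)^8 = £339,622.6415 / 2.097264 = £161,936.08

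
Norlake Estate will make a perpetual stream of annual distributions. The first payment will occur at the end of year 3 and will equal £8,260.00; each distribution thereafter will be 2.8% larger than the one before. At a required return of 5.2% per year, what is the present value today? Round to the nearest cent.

Value at end of year 2: C₁ / (r − g) = £8,260.00 / (0.052 − 0.028) = £344,166.6667
Discount to today: PV = £344,166.6667 / (1 + 0.052)^2 = £344,166.6667 / 1.106704 = £310,983.48

£310983.48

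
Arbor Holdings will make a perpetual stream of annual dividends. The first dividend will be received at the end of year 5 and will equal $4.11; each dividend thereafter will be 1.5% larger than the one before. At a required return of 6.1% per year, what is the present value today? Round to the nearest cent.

Value at end of year 4: C₁ / (r − g) = $4.11 / (0.061 − 0.015) = $89.3478
Discount to today: PV = $89.3478 / (1 + 0.061)^4 = $89.3478 / 1.267248 = $70.51

$70.51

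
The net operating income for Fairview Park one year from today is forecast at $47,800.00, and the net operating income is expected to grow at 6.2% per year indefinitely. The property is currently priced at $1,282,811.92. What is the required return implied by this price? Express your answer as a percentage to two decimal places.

P = D₁/(r − g) ⇒ r = D₁/P + g = $47,800.0000/$1,282,811.92 + 0.062 = 0.037262 + 0.062 = 0.099262

9.93%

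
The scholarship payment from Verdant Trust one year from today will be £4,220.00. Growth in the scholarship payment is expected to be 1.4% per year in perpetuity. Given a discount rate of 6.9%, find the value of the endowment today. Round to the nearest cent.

Growing perpetuity: P = D₁ / (r − g) = £4,220.0000 / (0.069 − 0.014) = £76,727.27

£76727.27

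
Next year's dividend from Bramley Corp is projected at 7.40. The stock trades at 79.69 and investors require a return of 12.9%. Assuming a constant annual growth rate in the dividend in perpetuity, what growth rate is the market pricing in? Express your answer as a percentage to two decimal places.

3.61%

P = D₁/(r−g) ⇒ g = r − D₁/P = 0.129 − 7.40/79.69 = 0.036140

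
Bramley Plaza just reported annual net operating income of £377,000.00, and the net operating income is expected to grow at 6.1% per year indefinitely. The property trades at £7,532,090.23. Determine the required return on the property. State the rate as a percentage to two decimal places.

11.41%

D₁ = £377,000.00 × 1.061 = £399,997.0000
P = D₁/(r − g) ⇒ r = D₁/P + g = £399,997.0000/£7,532,090.23 + 0.061 = 0.053106 + 0.061 = 0.114106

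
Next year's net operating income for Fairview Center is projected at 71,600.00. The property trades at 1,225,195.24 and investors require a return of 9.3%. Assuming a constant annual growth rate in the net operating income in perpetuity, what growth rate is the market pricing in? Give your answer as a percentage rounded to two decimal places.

3.46%

P = D₁/(r−g) ⇒ g = r − D₁/P = 0.093 − 71,600.00/1,225,195.24 = 0.034560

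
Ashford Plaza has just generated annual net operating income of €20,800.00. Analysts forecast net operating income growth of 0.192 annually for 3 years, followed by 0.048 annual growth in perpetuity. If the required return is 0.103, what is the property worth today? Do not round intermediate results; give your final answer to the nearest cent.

€573246.19

D_1 = 24793.60000
D_2 = 29553.97120
D_3 = 35228.33367
Terminal value at year 3: TV = D_3×(1+g_2)/(r−g_2) = 36919.29369/0.055 = 671259.88521
P_0 = D_1/(1+r)^1 + D_2/(1+r)^2 + D_3/(1+r)^3 + TV/(1+r)^3
    = 22478.33182 + 24292.08661 + 26252.19151 + 500223.57650 = 573246.18644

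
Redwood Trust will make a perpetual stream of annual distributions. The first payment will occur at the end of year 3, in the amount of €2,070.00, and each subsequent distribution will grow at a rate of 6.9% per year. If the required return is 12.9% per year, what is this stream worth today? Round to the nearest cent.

Value at end of year 2: C₁ / (r − g) = €2,070.00 / (0.129 − 0.069) = €34,500.0000
Discount to today: PV = €34,500.0000 / (1 + 0.129)^2 = €34,500.0000 / 1.274641 = €27,066.44

€27066.44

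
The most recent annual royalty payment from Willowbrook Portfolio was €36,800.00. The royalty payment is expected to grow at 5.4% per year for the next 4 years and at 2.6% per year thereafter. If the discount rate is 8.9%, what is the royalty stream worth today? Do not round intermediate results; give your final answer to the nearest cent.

€661649.58

D_1 = 38787.20000
D_2 = 40881.70880
D_3 = 43089.32108
D_4 = 45416.14441
Terminal value at year 4: TV = D_4×(1+g_2)/(r−g_2) = 46596.96417/0.063 = 739634.35187
P_0 = D_1/(1+r)^1 + D_2/(1+r)^2 + D_3/(1+r)^3 + D_4/(1+r)^4 + TV/(1+r)^4
    = 35617.26354 + 34472.53974 + 33364.60687 + 32292.28250 + 525902.88646 = 661649.57912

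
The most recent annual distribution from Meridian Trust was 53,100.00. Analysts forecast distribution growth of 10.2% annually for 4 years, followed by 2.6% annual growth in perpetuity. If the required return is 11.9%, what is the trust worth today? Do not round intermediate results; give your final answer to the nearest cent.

D_1 = 58516.20000
D_2 = 64484.85240
D_3 = 71062.30734
D_4 = 78310.66269
Terminal value at year 4: TV = D_4×(1+g_2)/(r−g_2) = 80346.73992/0.093 = 863943.44004
P_0 = D_1/(1+r)^1 + D_2/(1+r)^2 + D_3/(1+r)^3 + D_4/(1+r)^4 + TV/(1+r)^4
    = 52293.29759 + 51498.85071 + 50716.47317 + 49945.98162 + 551016.95854 = 755471.56163

755471.56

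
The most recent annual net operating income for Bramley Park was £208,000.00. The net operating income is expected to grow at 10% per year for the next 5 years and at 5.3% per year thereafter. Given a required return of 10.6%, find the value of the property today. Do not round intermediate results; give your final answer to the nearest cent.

D_1 = 228800.00000
D_2 = 251680.00000
D_3 = 276848.00000
D_4 = 304532.80000
D_5 = 334986.08000
Terminal value at year 5: TV = D_5×(1+g_2)/(r−g_2) = 352740.34224/0.053 = 6655478.15547
P_0 = D_1/(1+r)^1 + D_2/(1+r)^2 + D_3/(1+r)^3 + D_4/(1+r)^4 + D_5/(1+r)^5 + TV/(1+r)^5
    = 206871.60940 + 205749.34027 + 204633.15941 + 203523.03377 + 202418.93051 + 4021644.03445 = 5044840.10781

£5044840.11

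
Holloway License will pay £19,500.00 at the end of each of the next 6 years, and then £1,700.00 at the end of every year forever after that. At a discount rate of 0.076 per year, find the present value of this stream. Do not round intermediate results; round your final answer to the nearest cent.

PV of 6-year annuity: £19,500.00 × [1 − (1+0.076)^−6] / 0.076 = 91250.57466
Perpetuity value at year 6: £1,700.00 / 0.076 = 22368.42105
PV of perpetuity: 22368.42105 / (1+0.076)^6 = 14413.24275
Total PV = 91250.57466 + 14413.24275 = 105663.81741

£105663.82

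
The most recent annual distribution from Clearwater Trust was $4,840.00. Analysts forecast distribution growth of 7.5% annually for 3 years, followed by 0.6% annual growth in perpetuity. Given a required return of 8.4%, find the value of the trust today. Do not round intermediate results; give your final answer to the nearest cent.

$75161.86

D_1 = 5203.00000
D_2 = 5593.22500
D_3 = 6012.71688
Terminal value at year 3: TV = D_3×(1+g_2)/(r−g_2) = 6048.79318/0.078 = 77548.63046
P_0 = D_1/(1+r)^1 + D_2/(1+r)^2 + D_3/(1+r)^3 + TV/(1+r)^3
    = 4799.81550 + 4759.96463 + 4720.44463 + 60881.63202 = 75161.85678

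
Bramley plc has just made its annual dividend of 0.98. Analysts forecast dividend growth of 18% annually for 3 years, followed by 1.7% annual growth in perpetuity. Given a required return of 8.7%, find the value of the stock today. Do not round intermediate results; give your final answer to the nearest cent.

D_1 = 1.15640
D_2 = 1.36455
D_3 = 1.61017
Terminal value at year 3: TV = D_3×(1+g_2)/(r−g_2) = 1.63754/0.07 = 23.39349
P_0 = D_1/(1+r)^1 + D_2/(1+r)^2 + D_3/(1+r)^3 + TV/(1+r)^3
    = 1.06385 + 1.15486 + 1.25367 + 18.21404 = 21.68642

21.69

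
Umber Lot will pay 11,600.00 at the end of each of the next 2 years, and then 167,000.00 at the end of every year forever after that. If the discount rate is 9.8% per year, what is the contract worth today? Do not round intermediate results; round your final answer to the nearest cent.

PV of 2-year annuity: 11,600.00 × [1 − (1+0.098)^−2] / 0.098 = 20186.39620
Perpetuity value at year 2: 167,000.00 / 0.098 = 1704081.63265
PV of perpetuity: 1704081.63265 / (1+0.098)^2 = 1413467.13569
Total PV = 20186.39620 + 1413467.13569 = 1433653.53188

1433653.53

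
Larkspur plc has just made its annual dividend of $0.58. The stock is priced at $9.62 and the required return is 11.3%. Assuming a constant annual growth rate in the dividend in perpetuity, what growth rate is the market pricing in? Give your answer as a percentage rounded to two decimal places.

4.97%

P = D₀(1+g)/(r−g) ⇒ P(r−g) = D₀(1+g) ⇒ g(P+D₀) = P·r − D₀
g = (P·r − D₀)/(P + D₀) = ($9.62×0.113 − $0.58) / ($9.62 + $0.58) = 0.049712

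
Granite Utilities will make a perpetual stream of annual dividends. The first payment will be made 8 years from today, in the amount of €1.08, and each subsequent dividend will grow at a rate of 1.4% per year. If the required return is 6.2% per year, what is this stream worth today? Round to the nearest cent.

€14.77

Value at end of year 7: C₁ / (r − g) = €1.08 / (0.062 − 0.014) = €22.5000
Discount to today: PV = €22.5000 / (1 + 0.062)^7 = €22.5000 / 1.523602 = €14.77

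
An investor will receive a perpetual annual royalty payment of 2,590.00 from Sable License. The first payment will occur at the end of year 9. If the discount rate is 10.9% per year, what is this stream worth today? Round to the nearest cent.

Value at end of year 8: C / r = 2,590.00 / 0.109 = 23,761.4679
Discount to today: PV = 23,761.4679 / (1 + 0.109)^8 = 23,761.4679 / 2.287981 = 10,385.34

10385.34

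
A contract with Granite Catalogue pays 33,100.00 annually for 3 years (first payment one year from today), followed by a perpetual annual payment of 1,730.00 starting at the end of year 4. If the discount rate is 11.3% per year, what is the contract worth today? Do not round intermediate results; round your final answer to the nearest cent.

PV of 3-year annuity: 33,100.00 × [1 − (1+0.113)^−3] / 0.113 = 80466.77221
Perpetuity value at year 3: 1,730.00 / 0.113 = 15309.73451
PV of perpetuity: 15309.73451 / (1+0.113)^3 = 11104.06938
Total PV = 80466.77221 + 11104.06938 = 91570.84159

91570.84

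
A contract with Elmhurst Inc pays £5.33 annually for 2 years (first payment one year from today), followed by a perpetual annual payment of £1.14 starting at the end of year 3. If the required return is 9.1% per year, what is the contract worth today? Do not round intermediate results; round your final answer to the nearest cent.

£19.89

PV of 2-year annuity: £5.33 × [1 − (1+0.091)^−2] / 0.091 = 9.36336
Perpetuity value at year 2: £1.14 / 0.091 = 12.52747
PV of perpetuity: 12.52747 / (1+0.091)^2 = 10.52480
Total PV = 9.36336 + 10.52480 = 19.88816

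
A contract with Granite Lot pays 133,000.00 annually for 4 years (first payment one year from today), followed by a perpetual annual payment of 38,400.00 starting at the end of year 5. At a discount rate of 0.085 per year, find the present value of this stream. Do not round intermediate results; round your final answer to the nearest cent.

761636.15

PV of 4-year annuity: 133,000.00 × [1 − (1+0.085)^−4] / 0.085 = 435654.35520
Perpetuity value at year 4: 38,400.00 / 0.085 = 451764.70588
PV of perpetuity: 451764.70588 / (1+0.085)^4 = 325981.79430
Total PV = 435654.35520 + 325981.79430 = 761636.14951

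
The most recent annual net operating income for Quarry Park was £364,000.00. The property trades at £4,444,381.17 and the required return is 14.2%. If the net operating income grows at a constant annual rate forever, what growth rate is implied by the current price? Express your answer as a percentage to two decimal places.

P = D₀(1+g)/(r−g) ⇒ P(r−g) = D₀(1+g) ⇒ g(P+D₀) = P·r − D₀
g = (P·r − D₀)/(P + D₀) = (£4,444,381.17×0.142 − £364,000.00) / (£4,444,381.17 + £364,000.00) = 0.055549

5.55%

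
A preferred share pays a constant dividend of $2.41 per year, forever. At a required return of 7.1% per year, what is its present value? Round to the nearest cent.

$33.94

Level perpetuity: PV = C / r = $2.41 / 0.071 = $33.94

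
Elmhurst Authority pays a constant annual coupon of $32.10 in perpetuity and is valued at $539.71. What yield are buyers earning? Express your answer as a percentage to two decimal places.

5.95%

P = C/r ⇒ r = C/P = $32.10/$539.71 = 0.059476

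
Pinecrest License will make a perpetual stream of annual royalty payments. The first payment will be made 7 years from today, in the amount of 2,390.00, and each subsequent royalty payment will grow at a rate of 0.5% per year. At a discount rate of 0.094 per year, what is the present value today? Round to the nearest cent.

Value at end of year 6: C₁ / (r − g) = 2,390.00 / (0.094 − 0.005) = 26,853.9326
Discount to today: PV = 26,853.9326 / (1 + 0.094)^6 = 26,853.9326 / 1.714368 = 15,664.05

15664.05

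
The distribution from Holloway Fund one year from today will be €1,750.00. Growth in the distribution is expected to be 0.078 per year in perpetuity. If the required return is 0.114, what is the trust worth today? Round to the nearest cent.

Growing perpetuity: P = D₁ / (r − g) = €1,750.0000 / (0.114 − 0.078) = €48,611.11

€48611.11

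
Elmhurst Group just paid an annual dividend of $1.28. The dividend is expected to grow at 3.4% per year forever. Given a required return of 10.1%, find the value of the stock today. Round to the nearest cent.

$19.75

D₁ = D₀ × (1 + g) = $1.28 × 1.034 = $1.3235
Growing perpetuity: P = D₁ / (r − g) = $1.3235 / (0.101 − 0.034) = $19.75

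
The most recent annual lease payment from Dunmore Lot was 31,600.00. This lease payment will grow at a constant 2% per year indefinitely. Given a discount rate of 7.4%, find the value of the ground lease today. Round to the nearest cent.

596888.89

D₁ = D₀ × (1 + g) = 31,600.00 × 1.02 = 32,232.0000
Growing perpetuity: P = D₁ / (r − g) = 32,232.0000 / (0.074 − 0.02) = 596,888.89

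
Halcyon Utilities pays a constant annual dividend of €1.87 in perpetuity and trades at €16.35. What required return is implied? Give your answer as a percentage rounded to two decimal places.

P = C/r ⇒ r = C/P = €1.87/€16.35 = 0.114373

11.44%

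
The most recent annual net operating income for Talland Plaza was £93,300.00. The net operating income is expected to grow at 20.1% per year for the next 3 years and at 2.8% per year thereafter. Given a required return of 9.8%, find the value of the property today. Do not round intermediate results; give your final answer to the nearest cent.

£2128850.29

D_1 = 112053.30000
D_2 = 134576.01330
D_3 = 161625.79197
Terminal value at year 3: TV = D_3×(1+g_2)/(r−g_2) = 166151.31415/0.07 = 2373590.20212
P_0 = D_1/(1+r)^1 + D_2/(1+r)^2 + D_3/(1+r)^3 + TV/(1+r)^3
    = 102052.18579 + 111625.38719 + 122096.62115 + 1793076.09339 = 2128850.28752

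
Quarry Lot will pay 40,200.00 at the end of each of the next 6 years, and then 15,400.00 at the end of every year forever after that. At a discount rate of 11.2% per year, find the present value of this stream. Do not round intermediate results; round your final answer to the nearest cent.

PV of 6-year annuity: 40,200.00 × [1 − (1+0.112)^−6] / 0.112 = 169092.25121
Perpetuity value at year 6: 15,400.00 / 0.112 = 137500.00000
PV of perpetuity: 137500.00000 / (1+0.112)^6 = 72723.36645
Total PV = 169092.25121 + 72723.36645 = 241815.61766

241815.62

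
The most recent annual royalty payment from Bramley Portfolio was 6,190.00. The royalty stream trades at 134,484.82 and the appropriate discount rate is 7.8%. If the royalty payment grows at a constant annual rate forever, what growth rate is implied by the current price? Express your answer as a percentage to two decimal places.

P = D₀(1+g)/(r−g) ⇒ P(r−g) = D₀(1+g) ⇒ g(P+D₀) = P·r − D₀
g = (P·r − D₀)/(P + D₀) = (134,484.82×0.078 − 6,190.00) / (134,484.82 + 6,190.00) = 0.030566

3.06%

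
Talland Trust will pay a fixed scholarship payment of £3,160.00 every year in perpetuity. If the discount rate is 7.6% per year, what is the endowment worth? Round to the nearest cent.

£41578.95

Level perpetuity: PV = C / r = £3,160.00 / 0.076 = £41,578.95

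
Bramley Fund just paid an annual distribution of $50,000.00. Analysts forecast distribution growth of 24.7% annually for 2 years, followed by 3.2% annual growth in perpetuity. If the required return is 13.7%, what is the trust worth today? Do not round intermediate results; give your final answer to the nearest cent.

$706095.41

D_1 = 62350.00000
D_2 = 77750.45000
Terminal value at year 2: TV = D_2×(1+g_2)/(r−g_2) = 80238.46440/0.105 = 764175.85143
P_0 = D_1/(1+r)^1 + D_2/(1+r)^2 + TV/(1+r)^2
    = 54837.29112 + 60142.56994 + 591115.54456 = 706095.40562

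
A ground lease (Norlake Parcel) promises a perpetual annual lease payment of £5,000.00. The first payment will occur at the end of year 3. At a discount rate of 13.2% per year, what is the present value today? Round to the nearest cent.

Value at end of year 2: C / r = £5,000.00 / 0.132 = £37,878.7879
Discount to today: PV = £37,878.7879 / (1 + 0.132)^2 = £37,878.7879 / 1.281424 = £29,559.92

£29559.92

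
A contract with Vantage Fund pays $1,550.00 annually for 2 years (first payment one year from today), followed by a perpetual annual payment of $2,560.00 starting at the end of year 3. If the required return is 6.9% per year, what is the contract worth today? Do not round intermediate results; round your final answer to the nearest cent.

PV of 2-year annuity: $1,550.00 × [1 − (1+0.069)^−2] / 0.069 = 2806.31733
Perpetuity value at year 2: $2,560.00 / 0.069 = 37101.44928
PV of perpetuity: 37101.44928 / (1+0.069)^2 = 32466.49936
Total PV = 2806.31733 + 32466.49936 = 35272.81669

$35272.82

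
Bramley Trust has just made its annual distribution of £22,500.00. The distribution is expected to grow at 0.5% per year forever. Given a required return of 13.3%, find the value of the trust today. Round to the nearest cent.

£176660.16

D₁ = D₀ × (1 + g) = £22,500.00 × 1.005 = £22,612.5000
Growing perpetuity: P = D₁ / (r − g) = £22,612.5000 / (0.133 − 0.005) = £176,660.16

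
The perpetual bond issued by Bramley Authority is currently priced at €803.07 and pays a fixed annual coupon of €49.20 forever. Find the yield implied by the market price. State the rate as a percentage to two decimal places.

6.13%

P = C/r ⇒ r = C/P = €49.20/€803.07 = 0.061265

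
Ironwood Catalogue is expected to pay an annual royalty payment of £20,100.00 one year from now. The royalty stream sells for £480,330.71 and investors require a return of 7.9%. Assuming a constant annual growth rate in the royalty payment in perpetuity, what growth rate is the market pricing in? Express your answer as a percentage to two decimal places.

P = D₁/(r−g) ⇒ g = r − D₁/P = 0.079 − £20,100.00/£480,330.71 = 0.037154

3.72%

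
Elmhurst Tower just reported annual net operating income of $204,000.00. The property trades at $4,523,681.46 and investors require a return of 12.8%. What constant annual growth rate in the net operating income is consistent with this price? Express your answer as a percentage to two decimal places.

7.93%

P = D₀(1+g)/(r−g) ⇒ P(r−g) = D₀(1+g) ⇒ g(P+D₀) = P·r − D₀
g = (P·r − D₀)/(P + D₀) = ($4,523,681.46×0.128 − $204,000.00) / ($4,523,681.46 + $204,000.00) = 0.079327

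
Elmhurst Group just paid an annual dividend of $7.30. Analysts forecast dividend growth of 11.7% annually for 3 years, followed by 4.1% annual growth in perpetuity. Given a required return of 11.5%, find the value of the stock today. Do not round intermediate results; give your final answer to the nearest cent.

$125.23

D_1 = 8.15410
D_2 = 9.10813
D_3 = 10.17378
Terminal value at year 3: TV = D_3×(1+g_2)/(r−g_2) = 10.59091/0.074 = 143.12035
P_0 = D_1/(1+r)^1 + D_2/(1+r)^2 + D_3/(1+r)^3 + TV/(1+r)^3
    = 7.31309 + 7.32621 + 7.33935 + 103.24684 = 125.22550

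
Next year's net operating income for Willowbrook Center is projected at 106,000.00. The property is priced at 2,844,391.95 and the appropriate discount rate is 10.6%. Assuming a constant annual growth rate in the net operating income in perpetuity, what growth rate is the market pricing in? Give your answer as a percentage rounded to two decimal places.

P = D₁/(r−g) ⇒ g = r − D₁/P = 0.106 − 106,000.00/2,844,391.95 = 0.068734

6.87%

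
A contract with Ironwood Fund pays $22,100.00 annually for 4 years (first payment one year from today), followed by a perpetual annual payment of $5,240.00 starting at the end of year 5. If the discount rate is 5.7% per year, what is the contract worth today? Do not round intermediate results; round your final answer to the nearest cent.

PV of 4-year annuity: $22,100.00 × [1 − (1+0.057)^−4] / 0.057 = 77107.84267
Perpetuity value at year 4: $5,240.00 / 0.057 = 91929.82456
PV of perpetuity: 91929.82456 / (1+0.057)^4 = 73647.24105
Total PV = 77107.84267 + 73647.24105 = 150755.08372

$150755.08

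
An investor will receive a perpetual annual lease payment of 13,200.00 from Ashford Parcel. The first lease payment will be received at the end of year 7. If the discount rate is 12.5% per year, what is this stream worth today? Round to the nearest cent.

52089.33

Value at end of year 6: C / r = 13,200.00 / 0.125 = 105,600.0000
Discount to today: PV = 105,600.0000 / (1 + 0.125)^6 = 105,600.0000 / 2.027287 = 52,089.33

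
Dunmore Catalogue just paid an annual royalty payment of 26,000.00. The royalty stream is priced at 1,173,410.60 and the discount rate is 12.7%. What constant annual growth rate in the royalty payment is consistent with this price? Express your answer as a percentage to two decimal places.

10.26%

P = D₀(1+g)/(r−g) ⇒ P(r−g) = D₀(1+g) ⇒ g(P+D₀) = P·r − D₀
g = (P·r − D₀)/(P + D₀) = (1,173,410.60×0.127 − 26,000.00) / (1,173,410.60 + 26,000.00) = 0.102570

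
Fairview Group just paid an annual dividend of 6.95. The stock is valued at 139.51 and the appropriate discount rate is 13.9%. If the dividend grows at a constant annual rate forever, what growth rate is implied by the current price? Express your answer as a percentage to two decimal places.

P = D₀(1+g)/(r−g) ⇒ P(r−g) = D₀(1+g) ⇒ g(P+D₀) = P·r − D₀
g = (P·r − D₀)/(P + D₀) = (139.51×0.139 − 6.95) / (139.51 + 6.95) = 0.084951

8.50%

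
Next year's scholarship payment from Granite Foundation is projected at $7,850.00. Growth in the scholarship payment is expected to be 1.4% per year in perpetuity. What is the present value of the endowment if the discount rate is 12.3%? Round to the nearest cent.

$72018.35

Growing perpetuity: P = D₁ / (r − g) = $7,850.0000 / (0.123 − 0.014) = $72,018.35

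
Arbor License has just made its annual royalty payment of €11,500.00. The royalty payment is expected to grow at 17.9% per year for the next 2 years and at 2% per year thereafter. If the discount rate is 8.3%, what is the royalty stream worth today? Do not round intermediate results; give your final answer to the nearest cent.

D_1 = 13558.50000
D_2 = 15985.47150
Terminal value at year 2: TV = D_2×(1+g_2)/(r−g_2) = 16305.18093/0.063 = 258812.39571
P_0 = D_1/(1+r)^1 + D_2/(1+r)^2 + TV/(1+r)^2
    = 12519.39058 + 13629.14266 + 220662.30966 = 246810.84290

€246810.84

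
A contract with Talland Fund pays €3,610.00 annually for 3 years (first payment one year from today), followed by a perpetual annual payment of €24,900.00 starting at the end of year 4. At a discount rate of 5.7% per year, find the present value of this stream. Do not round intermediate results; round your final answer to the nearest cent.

€379616.33

PV of 3-year annuity: €3,610.00 × [1 − (1+0.057)^−3] / 0.057 = 9703.38429
Perpetuity value at year 3: €24,900.00 / 0.057 = 436842.10526
PV of perpetuity: 436842.10526 / (1+0.057)^3 = 369912.94492
Total PV = 9703.38429 + 369912.94492 = 379616.32921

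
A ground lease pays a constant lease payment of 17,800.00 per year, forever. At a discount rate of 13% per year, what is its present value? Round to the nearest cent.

136923.08

Level perpetuity: PV = C / r = 17,800.00 / 0.13 = 136,923.08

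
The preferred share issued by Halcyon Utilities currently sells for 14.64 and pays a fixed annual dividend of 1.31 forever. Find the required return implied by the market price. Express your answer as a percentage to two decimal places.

P = C/r ⇒ r = C/P = 1.31/14.64 = 0.089481

8.95%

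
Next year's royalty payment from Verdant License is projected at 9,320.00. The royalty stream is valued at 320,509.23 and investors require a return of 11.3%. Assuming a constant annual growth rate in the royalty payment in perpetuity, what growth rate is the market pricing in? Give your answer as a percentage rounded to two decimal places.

8.39%

P = D₁/(r−g) ⇒ g = r − D₁/P = 0.113 − 9,320.00/320,509.23 = 0.083921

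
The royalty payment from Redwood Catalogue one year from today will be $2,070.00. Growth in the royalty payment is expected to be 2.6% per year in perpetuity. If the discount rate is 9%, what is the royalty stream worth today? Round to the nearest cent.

Growing perpetuity: P = D₁ / (r − g) = $2,070.0000 / (0.09 − 0.026) = $32,343.75

$32343.75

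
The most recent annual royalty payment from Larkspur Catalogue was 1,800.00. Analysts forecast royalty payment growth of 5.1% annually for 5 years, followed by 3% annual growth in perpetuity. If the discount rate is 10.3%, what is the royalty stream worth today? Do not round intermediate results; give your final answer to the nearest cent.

27753.43

D_1 = 1891.80000
D_2 = 1988.28180
D_3 = 2089.68417
D_4 = 2196.25806
D_5 = 2308.26723
Terminal value at year 5: TV = D_5×(1+g_2)/(r−g_2) = 2377.51524/0.073 = 32568.70195
P_0 = D_1/(1+r)^1 + D_2/(1+r)^2 + D_3/(1+r)^3 + D_4/(1+r)^4 + D_5/(1+r)^5 + TV/(1+r)^5
    = 1715.14053 + 1634.28168 + 1557.23486 + 1483.82034 + 1413.86689 + 19949.08072 = 27753.42501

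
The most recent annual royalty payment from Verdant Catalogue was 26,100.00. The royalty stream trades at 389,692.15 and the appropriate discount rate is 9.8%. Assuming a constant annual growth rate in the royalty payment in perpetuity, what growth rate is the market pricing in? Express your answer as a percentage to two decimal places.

2.91%

P = D₀(1+g)/(r−g) ⇒ P(r−g) = D₀(1+g) ⇒ g(P+D₀) = P·r − D₀
g = (P·r − D₀)/(P + D₀) = (389,692.15×0.098 − 26,100.00) / (389,692.15 + 26,100.00) = 0.029077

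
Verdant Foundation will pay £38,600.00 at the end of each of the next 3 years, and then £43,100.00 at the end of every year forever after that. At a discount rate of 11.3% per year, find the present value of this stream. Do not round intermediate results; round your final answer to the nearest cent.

£370476.34

PV of 3-year annuity: £38,600.00 × [1 − (1+0.113)^−3] / 0.113 = 93837.38391
Perpetuity value at year 3: £43,100.00 / 0.113 = 381415.92920
PV of perpetuity: 381415.92920 / (1+0.113)^3 = 276638.95391
Total PV = 93837.38391 + 276638.95391 = 370476.33782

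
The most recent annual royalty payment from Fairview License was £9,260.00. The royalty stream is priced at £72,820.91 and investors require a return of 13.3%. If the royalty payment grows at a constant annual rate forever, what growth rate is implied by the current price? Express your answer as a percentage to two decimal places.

P = D₀(1+g)/(r−g) ⇒ P(r−g) = D₀(1+g) ⇒ g(P+D₀) = P·r − D₀
g = (P·r − D₀)/(P + D₀) = (£72,820.91×0.133 − £9,260.00) / (£72,820.91 + £9,260.00) = 0.005180

0.52%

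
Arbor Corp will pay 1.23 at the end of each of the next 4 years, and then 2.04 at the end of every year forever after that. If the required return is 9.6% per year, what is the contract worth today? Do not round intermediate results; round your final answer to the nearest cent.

18.66

PV of 4-year annuity: 1.23 × [1 − (1+0.096)^−4] / 0.096 = 3.93294
Perpetuity value at year 4: 2.04 / 0.096 = 21.25000
PV of perpetuity: 21.25000 / (1+0.096)^4 = 14.72708
Total PV = 3.93294 + 14.72708 = 18.66002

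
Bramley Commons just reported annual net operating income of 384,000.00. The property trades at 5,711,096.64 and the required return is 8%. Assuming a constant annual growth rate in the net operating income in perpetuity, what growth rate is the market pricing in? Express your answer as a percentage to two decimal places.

P = D₀(1+g)/(r−g) ⇒ P(r−g) = D₀(1+g) ⇒ g(P+D₀) = P·r − D₀
g = (P·r − D₀)/(P + D₀) = (5,711,096.64×0.08 − 384,000.00) / (5,711,096.64 + 384,000.00) = 0.011958

1.20%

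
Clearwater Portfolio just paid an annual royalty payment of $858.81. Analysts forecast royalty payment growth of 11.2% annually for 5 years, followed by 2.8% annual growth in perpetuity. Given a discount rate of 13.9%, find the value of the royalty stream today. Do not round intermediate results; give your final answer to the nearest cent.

D_1 = 954.99672
D_2 = 1061.95635
D_3 = 1180.89546
D_4 = 1313.15576
D_5 = 1460.22920
Terminal value at year 5: TV = D_5×(1+g_2)/(r−g_2) = 1501.11562/0.111 = 13523.56413
P_0 = D_1/(1+r)^1 + D_2/(1+r)^2 + D_3/(1+r)^3 + D_4/(1+r)^4 + D_5/(1+r)^5 + TV/(1+r)^5
    = 838.45191 + 818.57640 + 799.17204 + 780.22767 + 761.73236 + 7054.60244 = 11052.76282

$11052.76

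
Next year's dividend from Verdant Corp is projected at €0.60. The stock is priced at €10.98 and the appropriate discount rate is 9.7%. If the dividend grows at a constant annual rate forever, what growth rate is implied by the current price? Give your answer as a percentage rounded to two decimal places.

4.24%

P = D₁/(r−g) ⇒ g = r − D₁/P = 0.097 − €0.60/€10.98 = 0.042355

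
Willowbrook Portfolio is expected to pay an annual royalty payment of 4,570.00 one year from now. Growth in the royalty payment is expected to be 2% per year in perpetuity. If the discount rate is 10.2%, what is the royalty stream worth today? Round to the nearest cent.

Growing perpetuity: P = D₁ / (r − g) = 4,570.0000 / (0.102 − 0.02) = 55,731.71

55731.71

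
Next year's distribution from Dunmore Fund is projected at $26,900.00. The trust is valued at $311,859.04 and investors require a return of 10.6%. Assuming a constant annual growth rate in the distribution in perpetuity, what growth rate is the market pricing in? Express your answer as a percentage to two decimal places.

1.97%

P = D₁/(r−g) ⇒ g = r − D₁/P = 0.106 − $26,900.00/$311,859.04 = 0.019743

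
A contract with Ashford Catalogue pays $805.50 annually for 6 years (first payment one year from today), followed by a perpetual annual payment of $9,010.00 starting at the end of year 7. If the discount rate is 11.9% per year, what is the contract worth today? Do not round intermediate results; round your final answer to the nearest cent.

PV of 6-year annuity: $805.50 × [1 − (1+0.119)^−6] / 0.119 = 3321.13933
Perpetuity value at year 6: $9,010.00 / 0.119 = 75714.28571
PV of perpetuity: 75714.28571 / (1+0.119)^6 = 38565.35295
Total PV = 3321.13933 + 38565.35295 = 41886.49228

$41886.49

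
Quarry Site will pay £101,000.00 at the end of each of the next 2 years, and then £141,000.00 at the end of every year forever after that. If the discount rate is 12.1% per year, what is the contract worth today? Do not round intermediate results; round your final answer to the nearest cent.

PV of 2-year annuity: £101,000.00 × [1 − (1+0.121)^−2] / 0.121 = 170471.12103
Perpetuity value at year 2: £141,000.00 / 0.121 = 1165289.25620
PV of perpetuity: 1165289.25620 / (1+0.121)^2 = 927304.81991
Total PV = 170471.12103 + 927304.81991 = 1097775.94094

£1097775.94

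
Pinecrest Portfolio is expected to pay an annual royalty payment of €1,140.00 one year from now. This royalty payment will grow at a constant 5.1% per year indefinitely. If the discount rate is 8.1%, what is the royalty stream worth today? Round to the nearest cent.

Growing perpetuity: P = D₁ / (r − g) = €1,140.0000 / (0.081 − 0.051) = €38,000.00

€38000.00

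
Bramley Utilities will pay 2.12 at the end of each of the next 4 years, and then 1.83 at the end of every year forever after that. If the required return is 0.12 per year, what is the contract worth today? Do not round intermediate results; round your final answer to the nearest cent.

16.13

PV of 4-year annuity: 2.12 × [1 − (1+0.12)^−4] / 0.12 = 6.43918
Perpetuity value at year 4: 1.83 / 0.12 = 15.25000
PV of perpetuity: 15.25000 / (1+0.12)^4 = 9.69165
Total PV = 6.43918 + 9.69165 = 16.13083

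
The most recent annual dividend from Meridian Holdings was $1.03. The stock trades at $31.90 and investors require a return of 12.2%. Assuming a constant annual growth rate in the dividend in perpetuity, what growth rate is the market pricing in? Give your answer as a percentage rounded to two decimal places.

P = D₀(1+g)/(r−g) ⇒ P(r−g) = D₀(1+g) ⇒ g(P+D₀) = P·r − D₀
g = (P·r − D₀)/(P + D₀) = ($31.90×0.122 − $1.03) / ($31.90 + $1.03) = 0.086906

8.69%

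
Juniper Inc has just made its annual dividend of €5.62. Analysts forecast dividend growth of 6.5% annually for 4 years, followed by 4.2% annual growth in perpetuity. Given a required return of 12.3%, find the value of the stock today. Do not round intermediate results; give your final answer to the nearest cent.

D_1 = 5.98530
D_2 = 6.37434
D_3 = 6.78868
D_4 = 7.22994
Terminal value at year 4: TV = D_4×(1+g_2)/(r−g_2) = 7.53360/0.081 = 93.00739
P_0 = D_1/(1+r)^1 + D_2/(1+r)^2 + D_3/(1+r)^3 + D_4/(1+r)^4 + TV/(1+r)^4
    = 5.32974 + 5.05447 + 4.79342 + 4.54586 + 58.47880 = 78.20229

€78.20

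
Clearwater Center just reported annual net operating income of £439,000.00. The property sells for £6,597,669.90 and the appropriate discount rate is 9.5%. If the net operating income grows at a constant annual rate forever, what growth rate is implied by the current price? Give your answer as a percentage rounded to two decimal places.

P = D₀(1+g)/(r−g) ⇒ P(r−g) = D₀(1+g) ⇒ g(P+D₀) = P·r − D₀
g = (P·r − D₀)/(P + D₀) = (£6,597,669.90×0.095 − £439,000.00) / (£6,597,669.90 + £439,000.00) = 0.026686

2.67%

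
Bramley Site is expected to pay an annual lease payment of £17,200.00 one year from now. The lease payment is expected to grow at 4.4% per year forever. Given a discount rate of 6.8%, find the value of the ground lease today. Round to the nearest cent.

Growing perpetuity: P = D₁ / (r − g) = £17,200.0000 / (0.068 − 0.044) = £716,666.67

£716666.67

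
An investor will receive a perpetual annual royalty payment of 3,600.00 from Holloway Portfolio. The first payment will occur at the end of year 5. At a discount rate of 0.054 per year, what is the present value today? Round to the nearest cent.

Value at end of year 4: C / r = 3,600.00 / 0.054 = 66,666.6667
Discount to today: PV = 66,666.6667 / (1 + 0.054)^4 = 66,666.6667 / 1.234134 = 54,018.97

54018.97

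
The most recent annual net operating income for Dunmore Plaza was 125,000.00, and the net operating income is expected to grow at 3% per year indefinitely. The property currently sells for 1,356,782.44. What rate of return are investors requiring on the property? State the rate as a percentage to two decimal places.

D₁ = 125,000.00 × 1.03 = 128,750.0000
P = D₁/(r − g) ⇒ r = D₁/P + g = 128,750.0000/1,356,782.44 + 0.03 = 0.094894 + 0.03 = 0.124894

12.49%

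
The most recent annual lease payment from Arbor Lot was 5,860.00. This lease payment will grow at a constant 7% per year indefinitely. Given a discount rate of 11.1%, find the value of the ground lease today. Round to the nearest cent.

D₁ = D₀ × (1 + g) = 5,860.00 × 1.07 = 6,270.2000
Growing perpetuity: P = D₁ / (r − g) = 6,270.2000 / (0.111 − 0.07) = 152,931.71

152931.71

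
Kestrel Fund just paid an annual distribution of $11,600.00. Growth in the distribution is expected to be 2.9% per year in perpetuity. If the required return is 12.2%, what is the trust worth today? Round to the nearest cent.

D₁ = D₀ × (1 + g) = $11,600.00 × 1.029 = $11,936.4000
Growing perpetuity: P = D₁ / (r − g) = $11,936.4000 / (0.122 − 0.029) = $128,348.39

$128348.39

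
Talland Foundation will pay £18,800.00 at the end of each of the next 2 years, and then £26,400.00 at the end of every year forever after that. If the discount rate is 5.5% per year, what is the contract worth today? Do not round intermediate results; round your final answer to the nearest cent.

PV of 2-year annuity: £18,800.00 × [1 − (1+0.055)^−2] / 0.055 = 34710.81063
Perpetuity value at year 2: £26,400.00 / 0.055 = 480000.00000
PV of perpetuity: 480000.00000 / (1+0.055)^2 = 431257.15954
Total PV = 34710.81063 + 431257.15954 = 465967.97017

£465967.97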